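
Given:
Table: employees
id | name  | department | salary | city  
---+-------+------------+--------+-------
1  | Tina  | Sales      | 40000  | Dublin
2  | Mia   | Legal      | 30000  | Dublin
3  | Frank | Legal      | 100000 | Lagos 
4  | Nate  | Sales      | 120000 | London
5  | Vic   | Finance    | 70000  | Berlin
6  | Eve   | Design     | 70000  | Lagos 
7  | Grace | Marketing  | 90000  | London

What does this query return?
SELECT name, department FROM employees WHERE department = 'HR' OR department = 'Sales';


Filtering: department = 'HR' OR 'Sales'
Matching: 2 rows

2 rows:
Tina, Sales
Nate, Sales


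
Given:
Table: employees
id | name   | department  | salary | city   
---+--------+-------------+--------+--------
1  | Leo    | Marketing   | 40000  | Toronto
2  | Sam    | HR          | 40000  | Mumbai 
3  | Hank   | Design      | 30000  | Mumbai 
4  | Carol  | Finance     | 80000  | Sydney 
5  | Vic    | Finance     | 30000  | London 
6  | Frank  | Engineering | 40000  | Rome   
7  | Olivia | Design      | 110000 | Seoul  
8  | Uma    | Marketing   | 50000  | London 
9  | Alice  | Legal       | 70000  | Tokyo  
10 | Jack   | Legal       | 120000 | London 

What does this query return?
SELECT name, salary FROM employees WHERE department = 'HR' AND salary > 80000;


Filtering: department = 'HR' AND salary > 80000
Matching: 0 rows

Empty result set (0 rows)


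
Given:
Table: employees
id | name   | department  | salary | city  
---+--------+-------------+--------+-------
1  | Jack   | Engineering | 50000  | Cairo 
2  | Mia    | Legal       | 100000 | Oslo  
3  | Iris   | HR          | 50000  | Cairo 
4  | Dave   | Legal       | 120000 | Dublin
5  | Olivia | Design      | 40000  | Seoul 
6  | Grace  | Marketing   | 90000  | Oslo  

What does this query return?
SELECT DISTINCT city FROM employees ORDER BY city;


All 'city' values (row order): Cairo, Oslo, Cairo, Dublin, Seoul, Oslo
Removing duplicates leaves 4 unique value(s).

4 values:
Cairo
Dublin
Oslo
Seoul


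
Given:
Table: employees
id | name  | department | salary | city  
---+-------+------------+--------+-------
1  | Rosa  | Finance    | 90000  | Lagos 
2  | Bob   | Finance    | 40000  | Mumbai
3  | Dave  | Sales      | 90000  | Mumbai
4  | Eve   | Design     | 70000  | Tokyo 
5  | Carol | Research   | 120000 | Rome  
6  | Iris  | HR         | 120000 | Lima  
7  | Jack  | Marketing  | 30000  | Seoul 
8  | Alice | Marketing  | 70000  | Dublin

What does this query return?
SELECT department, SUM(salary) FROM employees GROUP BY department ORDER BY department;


Summing salary within each department:
  Design: 70000 = 70000
  Finance: 90000 + 40000 = 130000
  HR: 120000 = 120000
  Marketing: 30000 + 70000 = 100000
  Research: 120000 = 120000
  Sales: 90000 = 90000


6 groups:
Design, 70000
Finance, 130000
HR, 120000
Marketing, 100000
Research, 120000
Sales, 90000


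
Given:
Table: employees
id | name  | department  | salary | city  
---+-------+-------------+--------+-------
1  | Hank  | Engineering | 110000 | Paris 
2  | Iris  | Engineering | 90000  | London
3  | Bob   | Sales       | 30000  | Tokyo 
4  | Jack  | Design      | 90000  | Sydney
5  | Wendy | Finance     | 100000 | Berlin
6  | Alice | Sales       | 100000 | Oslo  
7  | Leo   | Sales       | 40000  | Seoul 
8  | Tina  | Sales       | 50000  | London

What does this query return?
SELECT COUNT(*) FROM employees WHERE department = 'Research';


Counting rows where department = 'Research'


0


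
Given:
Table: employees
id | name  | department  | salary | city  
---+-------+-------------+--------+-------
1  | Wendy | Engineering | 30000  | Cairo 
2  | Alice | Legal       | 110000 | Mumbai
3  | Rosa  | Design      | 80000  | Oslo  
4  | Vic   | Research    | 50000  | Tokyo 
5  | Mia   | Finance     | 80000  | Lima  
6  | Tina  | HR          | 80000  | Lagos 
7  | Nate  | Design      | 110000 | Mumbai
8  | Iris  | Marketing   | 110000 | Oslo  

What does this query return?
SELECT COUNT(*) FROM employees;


COUNT(*) counts all rows

8


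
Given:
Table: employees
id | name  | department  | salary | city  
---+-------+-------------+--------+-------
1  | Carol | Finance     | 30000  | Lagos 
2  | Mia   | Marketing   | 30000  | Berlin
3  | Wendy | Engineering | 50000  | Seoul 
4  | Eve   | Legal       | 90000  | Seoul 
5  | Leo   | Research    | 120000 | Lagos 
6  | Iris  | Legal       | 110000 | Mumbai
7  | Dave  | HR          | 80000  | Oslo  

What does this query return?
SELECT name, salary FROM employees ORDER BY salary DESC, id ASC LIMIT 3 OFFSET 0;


Sort by salary DESC (id ASC tiebreak), then skip 0 and take 3
Rows 1 through 3

3 rows:
Leo, 120000
Iris, 110000
Eve, 90000


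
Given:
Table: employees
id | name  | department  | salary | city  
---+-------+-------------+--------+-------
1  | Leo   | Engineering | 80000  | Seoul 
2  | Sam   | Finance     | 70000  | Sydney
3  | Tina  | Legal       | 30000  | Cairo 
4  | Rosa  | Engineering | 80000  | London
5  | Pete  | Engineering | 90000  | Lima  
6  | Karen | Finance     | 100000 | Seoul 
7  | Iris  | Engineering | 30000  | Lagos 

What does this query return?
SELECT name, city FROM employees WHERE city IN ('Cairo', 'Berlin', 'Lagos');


Filtering: city IN ('Cairo', 'Berlin', 'Lagos')
Matching: 2 rows

2 rows:
Tina, Cairo
Iris, Lagos


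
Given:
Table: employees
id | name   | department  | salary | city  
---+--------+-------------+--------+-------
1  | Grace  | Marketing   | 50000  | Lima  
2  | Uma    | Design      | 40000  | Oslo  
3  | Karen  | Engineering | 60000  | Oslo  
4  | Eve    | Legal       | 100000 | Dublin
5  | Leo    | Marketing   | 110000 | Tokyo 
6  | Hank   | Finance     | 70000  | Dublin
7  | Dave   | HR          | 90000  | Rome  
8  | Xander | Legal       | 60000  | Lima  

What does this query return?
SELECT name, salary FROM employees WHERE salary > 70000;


Filtering: salary > 70000
Matching: 3 rows

3 rows:
Eve, 100000
Leo, 110000
Dave, 90000


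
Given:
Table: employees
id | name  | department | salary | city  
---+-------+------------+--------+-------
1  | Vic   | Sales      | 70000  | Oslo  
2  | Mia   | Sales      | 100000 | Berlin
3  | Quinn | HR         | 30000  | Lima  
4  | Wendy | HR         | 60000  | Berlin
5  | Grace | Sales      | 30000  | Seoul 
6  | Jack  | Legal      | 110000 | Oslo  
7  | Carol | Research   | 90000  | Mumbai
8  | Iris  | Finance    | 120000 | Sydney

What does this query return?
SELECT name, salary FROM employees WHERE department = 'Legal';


Filtering: department = 'Legal'
Matching rows: 1

1 rows:
Jack, 110000


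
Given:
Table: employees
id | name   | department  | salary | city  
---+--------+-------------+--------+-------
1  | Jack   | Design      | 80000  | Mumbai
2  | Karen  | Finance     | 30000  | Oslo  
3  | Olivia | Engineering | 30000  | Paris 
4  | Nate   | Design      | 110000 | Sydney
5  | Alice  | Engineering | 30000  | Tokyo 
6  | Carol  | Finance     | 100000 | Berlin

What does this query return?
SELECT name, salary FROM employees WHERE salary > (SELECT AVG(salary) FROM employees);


Subquery: AVG(salary) = 63333.33
Filtering: salary > 63333.33
  Jack (80000) -> MATCH
  Nate (110000) -> MATCH
  Carol (100000) -> MATCH


3 rows:
Jack, 80000
Nate, 110000
Carol, 100000


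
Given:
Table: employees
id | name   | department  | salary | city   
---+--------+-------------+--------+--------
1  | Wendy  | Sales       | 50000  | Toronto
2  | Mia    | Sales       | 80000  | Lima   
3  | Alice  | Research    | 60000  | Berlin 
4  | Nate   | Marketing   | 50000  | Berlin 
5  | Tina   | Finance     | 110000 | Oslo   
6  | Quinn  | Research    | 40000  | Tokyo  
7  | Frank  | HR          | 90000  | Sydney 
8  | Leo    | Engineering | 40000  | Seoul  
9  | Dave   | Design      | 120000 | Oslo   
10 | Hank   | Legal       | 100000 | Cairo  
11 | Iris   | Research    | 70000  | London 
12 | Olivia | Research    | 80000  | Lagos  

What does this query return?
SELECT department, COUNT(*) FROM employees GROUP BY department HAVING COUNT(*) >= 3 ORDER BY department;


Groups with count >= 3:
  Research: 4 -> PASS
  Design: 1 -> filtered out
  Engineering: 1 -> filtered out
  Finance: 1 -> filtered out
  HR: 1 -> filtered out
  Legal: 1 -> filtered out
  Marketing: 1 -> filtered out
  Sales: 2 -> filtered out


1 groups:
Research, 4


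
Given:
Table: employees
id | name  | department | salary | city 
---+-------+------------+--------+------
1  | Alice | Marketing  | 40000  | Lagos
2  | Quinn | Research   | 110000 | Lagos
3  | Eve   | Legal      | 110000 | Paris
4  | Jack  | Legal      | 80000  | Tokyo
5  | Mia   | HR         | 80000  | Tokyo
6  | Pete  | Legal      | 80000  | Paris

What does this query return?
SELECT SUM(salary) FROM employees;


SUM(salary) = 40000 + 110000 + 110000 + 80000 + 80000 + 80000 = 500000

500000


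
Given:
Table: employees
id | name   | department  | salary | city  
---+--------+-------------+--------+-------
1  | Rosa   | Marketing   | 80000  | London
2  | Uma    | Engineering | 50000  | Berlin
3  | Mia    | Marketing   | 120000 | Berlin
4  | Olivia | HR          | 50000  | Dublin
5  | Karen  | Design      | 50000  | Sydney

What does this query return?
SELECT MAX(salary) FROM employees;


Salaries: 80000, 50000, 120000, 50000, 50000
MAX = 120000

120000


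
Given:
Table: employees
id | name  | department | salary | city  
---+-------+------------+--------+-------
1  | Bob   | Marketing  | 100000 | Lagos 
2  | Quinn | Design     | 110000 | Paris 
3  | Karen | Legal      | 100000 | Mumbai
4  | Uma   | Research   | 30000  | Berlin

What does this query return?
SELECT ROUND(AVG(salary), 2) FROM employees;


SUM(salary) = 340000
COUNT = 4
ROUND(AVG, 2) = ROUND(340000 / 4, 2) = 85000.0

85000.0


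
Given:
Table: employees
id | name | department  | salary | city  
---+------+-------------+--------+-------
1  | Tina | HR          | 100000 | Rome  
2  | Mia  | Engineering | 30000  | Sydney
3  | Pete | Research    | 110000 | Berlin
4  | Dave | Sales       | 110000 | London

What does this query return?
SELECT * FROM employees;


SELECT * returns all 4 rows with all columns

4 rows:
1, Tina, HR, 100000, Rome
2, Mia, Engineering, 30000, Sydney
3, Pete, Research, 110000, Berlin
4, Dave, Sales, 110000, London


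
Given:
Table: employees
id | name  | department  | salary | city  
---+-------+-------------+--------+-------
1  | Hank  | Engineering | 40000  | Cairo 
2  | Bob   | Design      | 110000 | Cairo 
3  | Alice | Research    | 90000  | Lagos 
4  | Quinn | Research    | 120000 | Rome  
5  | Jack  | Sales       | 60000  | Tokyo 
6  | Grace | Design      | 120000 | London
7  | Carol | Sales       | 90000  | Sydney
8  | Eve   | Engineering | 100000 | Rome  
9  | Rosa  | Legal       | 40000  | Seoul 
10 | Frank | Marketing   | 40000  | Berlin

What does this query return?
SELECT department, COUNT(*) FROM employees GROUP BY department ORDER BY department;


Assigning each row to its department group:
  Hank -> Engineering
  Bob -> Design
  Alice -> Research
  Quinn -> Research
  Jack -> Sales
  Grace -> Design
  Carol -> Sales
  Eve -> Engineering
  Rosa -> Legal
  Frank -> Marketing


6 groups:
Design, 2
Engineering, 2
Legal, 1
Marketing, 1
Research, 2
Sales, 2


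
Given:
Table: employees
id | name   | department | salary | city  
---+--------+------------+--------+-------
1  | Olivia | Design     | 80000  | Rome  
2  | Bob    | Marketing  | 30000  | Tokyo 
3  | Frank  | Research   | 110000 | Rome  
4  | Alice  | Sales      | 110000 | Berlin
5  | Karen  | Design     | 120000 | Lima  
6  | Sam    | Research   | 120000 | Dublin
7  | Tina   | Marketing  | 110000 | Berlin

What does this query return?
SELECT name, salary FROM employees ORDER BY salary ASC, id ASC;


Sorting by salary ASC, then id ASC for ties

7 rows:
Bob, 30000
Olivia, 80000
Frank, 110000
Alice, 110000
Tina, 110000
Karen, 120000
Sam, 120000


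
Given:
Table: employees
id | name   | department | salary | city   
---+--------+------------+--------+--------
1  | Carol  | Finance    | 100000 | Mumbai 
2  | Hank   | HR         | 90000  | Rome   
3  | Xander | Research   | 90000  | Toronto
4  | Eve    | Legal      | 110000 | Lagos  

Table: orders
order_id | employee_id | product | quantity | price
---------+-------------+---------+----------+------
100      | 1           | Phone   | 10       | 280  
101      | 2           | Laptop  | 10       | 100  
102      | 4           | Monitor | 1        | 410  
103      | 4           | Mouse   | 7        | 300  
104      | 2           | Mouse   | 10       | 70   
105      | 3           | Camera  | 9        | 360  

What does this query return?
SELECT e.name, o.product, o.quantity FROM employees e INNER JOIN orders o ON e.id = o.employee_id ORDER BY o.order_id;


Joining employees.id = orders.employee_id:
  employee Carol (id=1) -> order Phone
  employee Hank (id=2) -> order Laptop
  employee Eve (id=4) -> order Monitor
  employee Eve (id=4) -> order Mouse
  employee Hank (id=2) -> order Mouse
  employee Xander (id=3) -> order Camera


6 rows:
Carol, Phone, 10
Hank, Laptop, 10
Eve, Monitor, 1
Eve, Mouse, 7
Hank, Mouse, 10
Xander, Camera, 9


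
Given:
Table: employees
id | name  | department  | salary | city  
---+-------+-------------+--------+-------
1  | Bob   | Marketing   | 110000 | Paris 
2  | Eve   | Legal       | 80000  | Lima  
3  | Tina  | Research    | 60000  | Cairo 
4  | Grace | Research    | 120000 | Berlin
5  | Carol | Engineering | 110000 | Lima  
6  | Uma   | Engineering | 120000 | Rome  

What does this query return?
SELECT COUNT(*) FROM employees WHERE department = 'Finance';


Counting rows where department = 'Finance'


0


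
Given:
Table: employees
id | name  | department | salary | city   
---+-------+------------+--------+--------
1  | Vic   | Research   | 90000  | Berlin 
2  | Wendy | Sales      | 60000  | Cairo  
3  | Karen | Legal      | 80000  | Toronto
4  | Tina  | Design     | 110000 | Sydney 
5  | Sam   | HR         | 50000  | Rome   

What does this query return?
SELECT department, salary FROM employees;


Projecting columns: department, salary

5 rows:
Research, 90000
Sales, 60000
Legal, 80000
Design, 110000
HR, 50000


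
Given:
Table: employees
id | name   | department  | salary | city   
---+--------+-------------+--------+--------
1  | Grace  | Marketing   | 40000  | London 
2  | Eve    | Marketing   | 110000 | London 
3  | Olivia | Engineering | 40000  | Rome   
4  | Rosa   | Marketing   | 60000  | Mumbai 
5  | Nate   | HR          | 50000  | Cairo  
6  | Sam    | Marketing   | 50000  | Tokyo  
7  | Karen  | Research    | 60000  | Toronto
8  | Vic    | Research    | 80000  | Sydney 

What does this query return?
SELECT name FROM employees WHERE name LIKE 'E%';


LIKE 'E%' matches names starting with 'E'
Matching: 1

1 rows:
Eve


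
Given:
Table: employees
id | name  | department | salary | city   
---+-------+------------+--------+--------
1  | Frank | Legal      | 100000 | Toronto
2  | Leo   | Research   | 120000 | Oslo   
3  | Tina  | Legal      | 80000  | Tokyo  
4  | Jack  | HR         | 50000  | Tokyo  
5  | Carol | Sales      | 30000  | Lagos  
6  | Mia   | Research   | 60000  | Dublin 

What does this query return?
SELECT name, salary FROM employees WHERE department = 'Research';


Filtering: department = 'Research'
Matching rows: 2

2 rows:
Leo, 120000
Mia, 60000


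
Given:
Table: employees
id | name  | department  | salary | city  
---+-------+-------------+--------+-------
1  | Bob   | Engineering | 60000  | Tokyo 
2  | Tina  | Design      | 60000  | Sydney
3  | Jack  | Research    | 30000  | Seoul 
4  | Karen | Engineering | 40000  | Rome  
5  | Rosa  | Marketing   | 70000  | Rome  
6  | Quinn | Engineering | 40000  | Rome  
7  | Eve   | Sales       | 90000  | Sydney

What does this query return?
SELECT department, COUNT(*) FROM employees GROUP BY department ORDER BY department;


Assigning each row to its department group:
  Bob -> Engineering
  Tina -> Design
  Jack -> Research
  Karen -> Engineering
  Rosa -> Marketing
  Quinn -> Engineering
  Eve -> Sales


5 groups:
Design, 1
Engineering, 3
Marketing, 1
Research, 1
Sales, 1


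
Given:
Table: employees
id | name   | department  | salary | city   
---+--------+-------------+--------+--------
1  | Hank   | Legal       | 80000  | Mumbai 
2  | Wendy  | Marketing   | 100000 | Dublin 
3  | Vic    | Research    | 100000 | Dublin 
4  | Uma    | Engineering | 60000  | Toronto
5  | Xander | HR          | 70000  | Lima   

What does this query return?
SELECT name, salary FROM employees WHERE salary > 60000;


Filtering: salary > 60000
Matching: 4 rows

4 rows:
Hank, 80000
Wendy, 100000
Vic, 100000
Xander, 70000


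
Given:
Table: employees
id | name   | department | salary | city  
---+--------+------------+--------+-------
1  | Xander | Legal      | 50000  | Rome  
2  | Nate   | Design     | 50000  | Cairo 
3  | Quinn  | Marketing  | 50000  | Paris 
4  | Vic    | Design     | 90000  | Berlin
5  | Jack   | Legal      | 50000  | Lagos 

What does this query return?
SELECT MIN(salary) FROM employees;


Salaries: 50000, 50000, 50000, 90000, 50000
MIN = 50000

50000


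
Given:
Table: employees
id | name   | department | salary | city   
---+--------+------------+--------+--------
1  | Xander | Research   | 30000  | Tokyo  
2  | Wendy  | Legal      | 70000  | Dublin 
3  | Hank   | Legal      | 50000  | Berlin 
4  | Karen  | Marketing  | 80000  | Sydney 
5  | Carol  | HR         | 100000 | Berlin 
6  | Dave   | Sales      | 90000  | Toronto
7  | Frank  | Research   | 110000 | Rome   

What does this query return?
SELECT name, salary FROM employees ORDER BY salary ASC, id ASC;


Sorting by salary ASC, then id ASC for ties

7 rows:
Xander, 30000
Hank, 50000
Wendy, 70000
Karen, 80000
Dave, 90000
Carol, 100000
Frank, 110000


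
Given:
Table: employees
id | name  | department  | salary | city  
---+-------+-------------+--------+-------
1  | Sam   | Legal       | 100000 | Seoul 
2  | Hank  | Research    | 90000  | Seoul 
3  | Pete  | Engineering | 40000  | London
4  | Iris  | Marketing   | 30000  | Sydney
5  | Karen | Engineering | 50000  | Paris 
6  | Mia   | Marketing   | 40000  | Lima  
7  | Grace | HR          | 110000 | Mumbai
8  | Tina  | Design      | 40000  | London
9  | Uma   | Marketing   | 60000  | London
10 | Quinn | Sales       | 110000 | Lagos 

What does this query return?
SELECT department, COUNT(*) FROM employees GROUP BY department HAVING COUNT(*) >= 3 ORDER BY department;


Groups with count >= 3:
  Marketing: 3 -> PASS
  Design: 1 -> filtered out
  Engineering: 2 -> filtered out
  HR: 1 -> filtered out
  Legal: 1 -> filtered out
  Research: 1 -> filtered out
  Sales: 1 -> filtered out


1 groups:
Marketing, 3


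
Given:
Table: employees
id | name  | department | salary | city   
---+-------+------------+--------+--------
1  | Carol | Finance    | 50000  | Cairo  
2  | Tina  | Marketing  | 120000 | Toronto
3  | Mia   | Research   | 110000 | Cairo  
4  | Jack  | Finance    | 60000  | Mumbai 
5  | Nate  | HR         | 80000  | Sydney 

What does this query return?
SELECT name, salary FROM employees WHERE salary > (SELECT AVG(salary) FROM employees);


Subquery: AVG(salary) = 84000.0
Filtering: salary > 84000.0
  Tina (120000) -> MATCH
  Mia (110000) -> MATCH


2 rows:
Tina, 120000
Mia, 110000


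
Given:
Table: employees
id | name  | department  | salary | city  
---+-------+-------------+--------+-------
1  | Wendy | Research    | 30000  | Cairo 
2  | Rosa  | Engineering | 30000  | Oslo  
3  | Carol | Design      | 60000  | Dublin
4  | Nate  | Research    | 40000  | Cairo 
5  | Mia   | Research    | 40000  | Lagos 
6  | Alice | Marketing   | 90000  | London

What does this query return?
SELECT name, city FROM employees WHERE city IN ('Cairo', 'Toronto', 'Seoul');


Filtering: city IN ('Cairo', 'Toronto', 'Seoul')
Matching: 2 rows

2 rows:
Wendy, Cairo
Nate, Cairo


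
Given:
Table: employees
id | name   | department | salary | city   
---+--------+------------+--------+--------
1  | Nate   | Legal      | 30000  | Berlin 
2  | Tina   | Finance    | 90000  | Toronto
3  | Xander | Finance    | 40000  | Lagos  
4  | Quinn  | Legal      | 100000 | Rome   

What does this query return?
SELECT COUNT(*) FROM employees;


COUNT(*) counts all rows

4


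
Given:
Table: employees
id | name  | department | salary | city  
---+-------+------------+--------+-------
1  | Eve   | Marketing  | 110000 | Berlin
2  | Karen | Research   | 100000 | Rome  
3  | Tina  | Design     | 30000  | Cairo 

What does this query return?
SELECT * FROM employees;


SELECT * returns all 3 rows with all columns

3 rows:
1, Eve, Marketing, 110000, Berlin
2, Karen, Research, 100000, Rome
3, Tina, Design, 30000, Cairo


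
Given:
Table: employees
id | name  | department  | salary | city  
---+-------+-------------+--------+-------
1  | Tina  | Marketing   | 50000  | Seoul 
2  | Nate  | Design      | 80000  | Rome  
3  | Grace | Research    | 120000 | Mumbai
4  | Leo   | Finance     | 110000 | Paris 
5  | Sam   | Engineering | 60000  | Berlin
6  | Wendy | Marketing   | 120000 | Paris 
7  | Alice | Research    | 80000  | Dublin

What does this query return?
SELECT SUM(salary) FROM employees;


SUM(salary) = 50000 + 80000 + 120000 + 110000 + 60000 + 120000 + 80000 = 620000

620000


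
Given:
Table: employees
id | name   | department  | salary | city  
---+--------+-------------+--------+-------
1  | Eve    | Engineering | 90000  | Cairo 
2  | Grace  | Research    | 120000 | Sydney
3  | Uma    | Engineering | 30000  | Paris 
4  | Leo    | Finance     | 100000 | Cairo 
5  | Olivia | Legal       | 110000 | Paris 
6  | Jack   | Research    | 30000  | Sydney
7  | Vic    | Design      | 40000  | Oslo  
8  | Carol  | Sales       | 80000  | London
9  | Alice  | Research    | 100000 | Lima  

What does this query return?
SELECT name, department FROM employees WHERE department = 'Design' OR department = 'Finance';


Filtering: department = 'Design' OR 'Finance'
Matching: 2 rows

2 rows:
Leo, Finance
Vic, Design


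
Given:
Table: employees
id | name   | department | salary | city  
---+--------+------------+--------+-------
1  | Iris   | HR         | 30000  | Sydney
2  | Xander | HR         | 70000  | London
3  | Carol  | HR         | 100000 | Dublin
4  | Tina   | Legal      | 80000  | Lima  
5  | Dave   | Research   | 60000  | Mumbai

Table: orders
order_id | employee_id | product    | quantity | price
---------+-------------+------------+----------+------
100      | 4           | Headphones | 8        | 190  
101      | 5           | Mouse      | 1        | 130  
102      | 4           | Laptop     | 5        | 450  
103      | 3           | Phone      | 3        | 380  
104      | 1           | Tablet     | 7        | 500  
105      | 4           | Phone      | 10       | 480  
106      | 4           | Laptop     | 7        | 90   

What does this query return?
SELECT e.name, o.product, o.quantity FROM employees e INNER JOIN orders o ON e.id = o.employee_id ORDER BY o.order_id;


Joining employees.id = orders.employee_id:
  employee Tina (id=4) -> order Headphones
  employee Dave (id=5) -> order Mouse
  employee Tina (id=4) -> order Laptop
  employee Carol (id=3) -> order Phone
  employee Iris (id=1) -> order Tablet
  employee Tina (id=4) -> order Phone
  employee Tina (id=4) -> order Laptop


7 rows:
Tina, Headphones, 8
Dave, Mouse, 1
Tina, Laptop, 5
Carol, Phone, 3
Iris, Tablet, 7
Tina, Phone, 10
Tina, Laptop, 7


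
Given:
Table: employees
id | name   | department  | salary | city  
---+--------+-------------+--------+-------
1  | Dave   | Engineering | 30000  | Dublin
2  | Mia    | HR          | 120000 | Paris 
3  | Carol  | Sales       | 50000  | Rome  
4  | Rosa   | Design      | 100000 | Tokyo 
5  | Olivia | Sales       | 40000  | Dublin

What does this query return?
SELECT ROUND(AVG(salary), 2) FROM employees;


SUM(salary) = 340000
COUNT = 5
ROUND(AVG, 2) = ROUND(340000 / 5, 2) = 68000.0

68000.0


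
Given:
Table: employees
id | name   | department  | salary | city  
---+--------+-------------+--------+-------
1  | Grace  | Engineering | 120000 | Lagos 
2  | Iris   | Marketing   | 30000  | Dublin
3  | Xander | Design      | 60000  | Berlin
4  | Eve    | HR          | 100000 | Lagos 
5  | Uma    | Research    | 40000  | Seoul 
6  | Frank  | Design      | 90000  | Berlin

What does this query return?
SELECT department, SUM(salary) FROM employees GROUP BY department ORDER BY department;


Summing salary within each department:
  Design: 60000 + 90000 = 150000
  Engineering: 120000 = 120000
  HR: 100000 = 100000
  Marketing: 30000 = 30000
  Research: 40000 = 40000


5 groups:
Design, 150000
Engineering, 120000
HR, 100000
Marketing, 30000
Research, 40000


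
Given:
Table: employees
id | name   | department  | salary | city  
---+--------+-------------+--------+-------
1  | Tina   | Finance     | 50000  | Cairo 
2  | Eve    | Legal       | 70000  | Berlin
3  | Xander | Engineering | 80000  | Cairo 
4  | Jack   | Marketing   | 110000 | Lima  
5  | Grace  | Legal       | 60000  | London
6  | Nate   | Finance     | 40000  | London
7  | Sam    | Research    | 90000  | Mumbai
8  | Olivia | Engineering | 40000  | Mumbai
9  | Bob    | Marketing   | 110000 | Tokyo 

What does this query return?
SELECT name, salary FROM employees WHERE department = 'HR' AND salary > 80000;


Filtering: department = 'HR' AND salary > 80000
Matching: 0 rows

Empty result set (0 rows)


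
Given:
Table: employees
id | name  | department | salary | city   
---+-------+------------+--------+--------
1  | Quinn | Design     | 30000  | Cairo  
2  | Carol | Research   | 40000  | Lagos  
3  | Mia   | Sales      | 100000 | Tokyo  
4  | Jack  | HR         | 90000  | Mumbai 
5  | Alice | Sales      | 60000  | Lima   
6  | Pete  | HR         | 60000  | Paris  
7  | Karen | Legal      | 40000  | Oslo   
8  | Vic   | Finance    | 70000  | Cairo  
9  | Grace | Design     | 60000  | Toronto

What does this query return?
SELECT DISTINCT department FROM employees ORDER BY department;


All 'department' values (row order): Design, Research, Sales, HR, Sales, HR, Legal, Finance, Design
Removing duplicates leaves 6 unique value(s).

6 values:
Design
Finance
HR
Legal
Research
Sales


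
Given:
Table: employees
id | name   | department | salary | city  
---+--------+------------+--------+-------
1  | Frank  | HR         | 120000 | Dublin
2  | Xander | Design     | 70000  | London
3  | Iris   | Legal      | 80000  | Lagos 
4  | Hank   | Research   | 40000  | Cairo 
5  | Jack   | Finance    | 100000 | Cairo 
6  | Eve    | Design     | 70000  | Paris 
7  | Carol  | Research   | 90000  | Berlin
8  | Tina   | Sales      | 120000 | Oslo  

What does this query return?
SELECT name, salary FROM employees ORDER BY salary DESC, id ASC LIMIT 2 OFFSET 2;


Sort by salary DESC (id ASC tiebreak), then skip 2 and take 2
Rows 3 through 4

2 rows:
Jack, 100000
Carol, 90000


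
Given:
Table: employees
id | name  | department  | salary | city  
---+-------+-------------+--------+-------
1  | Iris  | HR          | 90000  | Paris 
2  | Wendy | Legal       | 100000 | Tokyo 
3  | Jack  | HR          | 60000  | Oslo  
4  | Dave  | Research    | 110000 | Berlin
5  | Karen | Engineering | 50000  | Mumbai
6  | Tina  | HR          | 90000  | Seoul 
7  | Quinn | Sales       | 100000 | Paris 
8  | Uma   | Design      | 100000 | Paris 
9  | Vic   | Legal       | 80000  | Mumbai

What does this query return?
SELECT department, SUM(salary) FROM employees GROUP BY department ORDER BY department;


Summing salary within each department:
  Design: 100000 = 100000
  Engineering: 50000 = 50000
  HR: 90000 + 60000 + 90000 = 240000
  Legal: 100000 + 80000 = 180000
  Research: 110000 = 110000
  Sales: 100000 = 100000


6 groups:
Design, 100000
Engineering, 50000
HR, 240000
Legal, 180000
Research, 110000
Sales, 100000


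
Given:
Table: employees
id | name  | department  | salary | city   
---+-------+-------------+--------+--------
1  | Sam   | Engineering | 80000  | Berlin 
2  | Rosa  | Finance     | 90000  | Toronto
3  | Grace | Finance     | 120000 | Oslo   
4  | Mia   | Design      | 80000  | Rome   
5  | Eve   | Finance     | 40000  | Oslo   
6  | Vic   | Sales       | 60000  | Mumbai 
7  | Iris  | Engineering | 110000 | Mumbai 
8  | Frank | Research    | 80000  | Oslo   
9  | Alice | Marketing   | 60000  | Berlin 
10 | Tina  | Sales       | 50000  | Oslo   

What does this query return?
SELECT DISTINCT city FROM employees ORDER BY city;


All 'city' values (row order): Berlin, Toronto, Oslo, Rome, Oslo, Mumbai, Mumbai, Oslo, Berlin, Oslo
Removing duplicates leaves 5 unique value(s).

5 values:
Berlin
Mumbai
Oslo
Rome
Toronto


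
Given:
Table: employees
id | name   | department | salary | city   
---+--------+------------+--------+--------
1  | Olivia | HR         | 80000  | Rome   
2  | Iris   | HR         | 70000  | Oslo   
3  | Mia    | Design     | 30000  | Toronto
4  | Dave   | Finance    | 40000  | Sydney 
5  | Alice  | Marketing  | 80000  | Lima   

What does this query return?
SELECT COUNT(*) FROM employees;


COUNT(*) counts all rows

5


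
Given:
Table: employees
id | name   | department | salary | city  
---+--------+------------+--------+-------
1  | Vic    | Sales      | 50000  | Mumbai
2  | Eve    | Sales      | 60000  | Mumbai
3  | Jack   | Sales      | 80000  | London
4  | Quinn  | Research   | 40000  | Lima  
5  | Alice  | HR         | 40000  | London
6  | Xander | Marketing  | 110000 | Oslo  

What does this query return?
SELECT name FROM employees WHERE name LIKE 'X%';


LIKE 'X%' matches names starting with 'X'
Matching: 1

1 rows:
Xander


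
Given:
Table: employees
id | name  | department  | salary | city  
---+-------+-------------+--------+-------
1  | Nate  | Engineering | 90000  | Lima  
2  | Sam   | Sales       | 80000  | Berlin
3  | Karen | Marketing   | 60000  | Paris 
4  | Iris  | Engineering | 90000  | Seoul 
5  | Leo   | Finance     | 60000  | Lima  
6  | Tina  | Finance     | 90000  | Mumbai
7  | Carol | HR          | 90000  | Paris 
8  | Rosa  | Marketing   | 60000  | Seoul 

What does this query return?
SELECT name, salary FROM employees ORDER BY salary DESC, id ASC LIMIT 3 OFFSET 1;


Sort by salary DESC (id ASC tiebreak), then skip 1 and take 3
Rows 2 through 4

3 rows:
Iris, 90000
Tina, 90000
Carol, 90000


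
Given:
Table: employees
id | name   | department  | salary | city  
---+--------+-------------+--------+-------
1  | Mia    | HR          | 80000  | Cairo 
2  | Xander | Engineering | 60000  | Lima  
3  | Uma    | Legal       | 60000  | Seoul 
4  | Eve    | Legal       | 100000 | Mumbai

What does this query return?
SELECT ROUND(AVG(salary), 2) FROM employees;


SUM(salary) = 300000
COUNT = 4
ROUND(AVG, 2) = ROUND(300000 / 4, 2) = 75000.0

75000.0


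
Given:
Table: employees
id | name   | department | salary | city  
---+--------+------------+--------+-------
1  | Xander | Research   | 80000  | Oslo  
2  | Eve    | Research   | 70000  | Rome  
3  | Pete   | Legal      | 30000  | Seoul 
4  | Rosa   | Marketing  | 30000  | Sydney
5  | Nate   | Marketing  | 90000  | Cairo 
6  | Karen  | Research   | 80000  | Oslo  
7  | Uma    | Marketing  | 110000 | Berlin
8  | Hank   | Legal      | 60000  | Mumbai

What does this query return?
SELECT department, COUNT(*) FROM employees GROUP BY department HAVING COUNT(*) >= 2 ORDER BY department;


Groups with count >= 2:
  Legal: 2 -> PASS
  Marketing: 3 -> PASS
  Research: 3 -> PASS


3 groups:
Legal, 2
Marketing, 3
Research, 3


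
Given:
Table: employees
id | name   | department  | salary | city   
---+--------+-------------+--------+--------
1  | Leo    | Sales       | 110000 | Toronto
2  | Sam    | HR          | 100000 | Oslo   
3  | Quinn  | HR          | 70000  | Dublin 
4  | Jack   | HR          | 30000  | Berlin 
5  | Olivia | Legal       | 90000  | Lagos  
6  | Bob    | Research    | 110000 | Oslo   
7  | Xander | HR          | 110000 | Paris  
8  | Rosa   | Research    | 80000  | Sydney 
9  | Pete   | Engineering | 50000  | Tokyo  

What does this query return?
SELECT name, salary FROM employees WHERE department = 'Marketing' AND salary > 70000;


Filtering: department = 'Marketing' AND salary > 70000
Matching: 0 rows

Empty result set (0 rows)


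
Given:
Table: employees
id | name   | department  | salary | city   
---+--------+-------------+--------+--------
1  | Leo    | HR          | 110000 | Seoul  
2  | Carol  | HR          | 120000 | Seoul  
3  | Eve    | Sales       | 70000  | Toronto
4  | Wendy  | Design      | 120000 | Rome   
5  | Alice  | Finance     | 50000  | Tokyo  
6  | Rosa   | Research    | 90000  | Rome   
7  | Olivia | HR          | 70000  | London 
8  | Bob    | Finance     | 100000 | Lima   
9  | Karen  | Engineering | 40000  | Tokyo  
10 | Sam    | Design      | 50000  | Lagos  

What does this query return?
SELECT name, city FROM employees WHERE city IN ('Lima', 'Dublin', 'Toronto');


Filtering: city IN ('Lima', 'Dublin', 'Toronto')
Matching: 2 rows

2 rows:
Eve, Toronto
Bob, Lima


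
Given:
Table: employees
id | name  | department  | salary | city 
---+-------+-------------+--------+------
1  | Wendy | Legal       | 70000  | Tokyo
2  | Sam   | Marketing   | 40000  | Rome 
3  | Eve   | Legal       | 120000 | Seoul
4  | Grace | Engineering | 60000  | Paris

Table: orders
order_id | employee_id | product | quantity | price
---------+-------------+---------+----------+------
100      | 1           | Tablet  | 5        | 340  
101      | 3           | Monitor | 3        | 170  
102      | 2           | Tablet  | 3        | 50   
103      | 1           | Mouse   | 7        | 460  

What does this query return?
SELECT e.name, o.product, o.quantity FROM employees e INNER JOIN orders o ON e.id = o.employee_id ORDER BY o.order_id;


Joining employees.id = orders.employee_id:
  employee Wendy (id=1) -> order Tablet
  employee Eve (id=3) -> order Monitor
  employee Sam (id=2) -> order Tablet
  employee Wendy (id=1) -> order Mouse


4 rows:
Wendy, Tablet, 5
Eve, Monitor, 3
Sam, Tablet, 3
Wendy, Mouse, 7


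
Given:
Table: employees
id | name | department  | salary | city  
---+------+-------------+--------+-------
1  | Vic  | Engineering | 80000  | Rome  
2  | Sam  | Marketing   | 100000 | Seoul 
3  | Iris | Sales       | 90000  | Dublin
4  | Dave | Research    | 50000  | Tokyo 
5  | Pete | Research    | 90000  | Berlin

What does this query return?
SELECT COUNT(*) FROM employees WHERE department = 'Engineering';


Counting rows where department = 'Engineering'
  Vic -> MATCH


1


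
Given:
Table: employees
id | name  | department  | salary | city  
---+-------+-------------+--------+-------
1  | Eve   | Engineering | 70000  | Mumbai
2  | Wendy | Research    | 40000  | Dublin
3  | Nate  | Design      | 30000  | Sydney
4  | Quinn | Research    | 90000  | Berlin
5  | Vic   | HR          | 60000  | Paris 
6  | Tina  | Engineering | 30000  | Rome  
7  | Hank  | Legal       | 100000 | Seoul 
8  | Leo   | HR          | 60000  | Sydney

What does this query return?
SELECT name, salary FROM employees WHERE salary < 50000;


Filtering: salary < 50000
Matching: 3 rows

3 rows:
Wendy, 40000
Nate, 30000
Tina, 30000


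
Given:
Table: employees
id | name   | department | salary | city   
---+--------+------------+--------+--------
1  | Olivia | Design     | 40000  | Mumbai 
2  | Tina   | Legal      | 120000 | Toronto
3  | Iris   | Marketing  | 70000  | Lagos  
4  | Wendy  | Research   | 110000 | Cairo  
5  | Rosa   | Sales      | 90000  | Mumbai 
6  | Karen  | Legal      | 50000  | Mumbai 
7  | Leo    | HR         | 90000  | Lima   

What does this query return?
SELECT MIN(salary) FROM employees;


Salaries: 40000, 120000, 70000, 110000, 90000, 50000, 90000
MIN = 40000

40000


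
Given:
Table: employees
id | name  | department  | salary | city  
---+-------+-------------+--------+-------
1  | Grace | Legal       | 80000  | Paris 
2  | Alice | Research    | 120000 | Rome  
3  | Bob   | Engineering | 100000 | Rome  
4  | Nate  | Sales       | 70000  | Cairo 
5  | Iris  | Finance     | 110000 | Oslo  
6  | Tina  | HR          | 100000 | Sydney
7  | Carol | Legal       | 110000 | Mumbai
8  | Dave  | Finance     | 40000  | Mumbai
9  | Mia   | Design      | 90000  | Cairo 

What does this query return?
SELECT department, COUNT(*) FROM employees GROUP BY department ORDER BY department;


Assigning each row to its department group:
  Grace -> Legal
  Alice -> Research
  Bob -> Engineering
  Nate -> Sales
  Iris -> Finance
  Tina -> HR
  Carol -> Legal
  Dave -> Finance
  Mia -> Design


7 groups:
Design, 1
Engineering, 1
Finance, 2
HR, 1
Legal, 2
Research, 1
Sales, 1


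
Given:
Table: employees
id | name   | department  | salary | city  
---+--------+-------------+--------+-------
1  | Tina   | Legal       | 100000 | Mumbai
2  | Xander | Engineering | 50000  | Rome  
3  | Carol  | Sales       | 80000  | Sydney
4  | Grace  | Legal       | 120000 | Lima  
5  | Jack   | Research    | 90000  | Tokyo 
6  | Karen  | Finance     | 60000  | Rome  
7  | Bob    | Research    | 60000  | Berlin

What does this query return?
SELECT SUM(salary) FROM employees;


SUM(salary) = 100000 + 50000 + 80000 + 120000 + 90000 + 60000 + 60000 = 560000

560000


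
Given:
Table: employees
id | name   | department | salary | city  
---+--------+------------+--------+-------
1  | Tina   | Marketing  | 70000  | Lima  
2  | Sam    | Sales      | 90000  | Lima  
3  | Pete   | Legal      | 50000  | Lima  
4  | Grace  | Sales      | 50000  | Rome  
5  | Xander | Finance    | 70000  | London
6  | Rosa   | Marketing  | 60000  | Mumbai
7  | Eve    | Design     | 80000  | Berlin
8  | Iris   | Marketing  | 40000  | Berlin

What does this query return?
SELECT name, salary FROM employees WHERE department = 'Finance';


Filtering: department = 'Finance'
Matching rows: 1

1 rows:
Xander, 70000


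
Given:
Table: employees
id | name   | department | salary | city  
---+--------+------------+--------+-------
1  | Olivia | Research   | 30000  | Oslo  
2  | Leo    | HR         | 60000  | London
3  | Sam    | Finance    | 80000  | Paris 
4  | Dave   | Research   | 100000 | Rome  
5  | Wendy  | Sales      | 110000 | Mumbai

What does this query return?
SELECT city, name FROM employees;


Projecting columns: city, name

5 rows:
Oslo, Olivia
London, Leo
Paris, Sam
Rome, Dave
Mumbai, Wendy


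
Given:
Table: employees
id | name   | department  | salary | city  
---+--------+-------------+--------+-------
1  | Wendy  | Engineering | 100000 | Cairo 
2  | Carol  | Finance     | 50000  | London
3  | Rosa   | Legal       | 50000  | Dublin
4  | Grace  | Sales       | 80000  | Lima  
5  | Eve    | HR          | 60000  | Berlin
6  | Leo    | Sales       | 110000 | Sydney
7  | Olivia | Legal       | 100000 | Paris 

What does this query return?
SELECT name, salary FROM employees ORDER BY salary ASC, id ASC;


Sorting by salary ASC, then id ASC for ties

7 rows:
Carol, 50000
Rosa, 50000
Eve, 60000
Grace, 80000
Wendy, 100000
Olivia, 100000
Leo, 110000


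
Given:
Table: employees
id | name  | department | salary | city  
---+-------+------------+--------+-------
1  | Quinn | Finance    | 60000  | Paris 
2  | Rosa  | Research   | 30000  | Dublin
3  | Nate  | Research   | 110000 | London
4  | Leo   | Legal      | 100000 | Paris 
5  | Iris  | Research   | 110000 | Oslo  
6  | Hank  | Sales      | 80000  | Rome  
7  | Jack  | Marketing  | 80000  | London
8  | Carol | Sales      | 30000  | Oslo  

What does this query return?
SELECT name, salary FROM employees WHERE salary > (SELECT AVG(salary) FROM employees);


Subquery: AVG(salary) = 75000.0
Filtering: salary > 75000.0
  Nate (110000) -> MATCH
  Leo (100000) -> MATCH
  Iris (110000) -> MATCH
  Hank (80000) -> MATCH
  Jack (80000) -> MATCH


5 rows:
Nate, 110000
Leo, 100000
Iris, 110000
Hank, 80000
Jack, 80000


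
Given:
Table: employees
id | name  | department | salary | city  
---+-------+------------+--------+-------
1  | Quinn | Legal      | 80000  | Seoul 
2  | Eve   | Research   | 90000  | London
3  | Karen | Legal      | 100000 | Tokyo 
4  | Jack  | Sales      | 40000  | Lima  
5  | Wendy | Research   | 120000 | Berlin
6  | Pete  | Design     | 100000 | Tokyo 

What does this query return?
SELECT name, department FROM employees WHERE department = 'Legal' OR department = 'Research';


Filtering: department = 'Legal' OR 'Research'
Matching: 4 rows

4 rows:
Quinn, Legal
Eve, Research
Karen, Legal
Wendy, Research
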